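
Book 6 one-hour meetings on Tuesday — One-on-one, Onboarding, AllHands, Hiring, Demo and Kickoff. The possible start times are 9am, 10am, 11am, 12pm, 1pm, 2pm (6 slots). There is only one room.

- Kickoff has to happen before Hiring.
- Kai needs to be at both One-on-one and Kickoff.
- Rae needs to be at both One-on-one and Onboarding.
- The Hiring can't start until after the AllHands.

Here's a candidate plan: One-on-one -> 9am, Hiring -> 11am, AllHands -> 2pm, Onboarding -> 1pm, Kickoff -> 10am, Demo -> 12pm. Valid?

Invalid. The Hiring can't start until after the AllHands.

There is only one room — holds.
The Hiring can't start until after the AllHands — violated.
Rae needs to be at both One-on-one and Onboarding — holds.
Kai needs to be at both One-on-one and Kickoff — holds.
Kickoff has to happen before Hiring — holds.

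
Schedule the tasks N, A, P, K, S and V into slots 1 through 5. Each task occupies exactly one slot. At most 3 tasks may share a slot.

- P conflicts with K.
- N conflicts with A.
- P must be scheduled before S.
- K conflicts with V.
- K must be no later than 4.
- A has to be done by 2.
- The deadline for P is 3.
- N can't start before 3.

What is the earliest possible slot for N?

3

N is available from 3.
N at 3 is achievable: P -> 1; K -> 2; V -> 1; A -> 1; S -> 2; N -> 3.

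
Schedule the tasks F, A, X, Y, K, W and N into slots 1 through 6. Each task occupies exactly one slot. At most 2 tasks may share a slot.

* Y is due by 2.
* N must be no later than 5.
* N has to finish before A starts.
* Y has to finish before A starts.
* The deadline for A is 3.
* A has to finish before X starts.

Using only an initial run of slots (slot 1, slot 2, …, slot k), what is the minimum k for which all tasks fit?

The precedence chain requires at least 3 distinct slots.
With at most 2 per slot and 7 tasks, at least 4 slots are needed.
4 works (last occupied slot: 4): for example X=3, K=3, Y=1, A=2, W=4, N=1, F=2.

4 slots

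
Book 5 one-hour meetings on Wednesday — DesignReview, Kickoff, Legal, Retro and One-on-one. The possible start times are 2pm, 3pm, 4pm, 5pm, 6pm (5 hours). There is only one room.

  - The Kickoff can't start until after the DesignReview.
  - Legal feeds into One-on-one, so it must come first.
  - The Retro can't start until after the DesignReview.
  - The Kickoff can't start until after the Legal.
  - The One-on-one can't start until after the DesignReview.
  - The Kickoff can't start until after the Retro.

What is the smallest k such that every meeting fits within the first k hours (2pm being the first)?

5

The precedence chain requires at least 3 distinct hours.
With at most 1 per hour and 5 meetings, at least 5 hours are needed.
5 works (last occupied hour: 6pm): for example Legal=3pm, Retro=4pm, DesignReview=2pm, Kickoff=5pm, One-on-one=6pm.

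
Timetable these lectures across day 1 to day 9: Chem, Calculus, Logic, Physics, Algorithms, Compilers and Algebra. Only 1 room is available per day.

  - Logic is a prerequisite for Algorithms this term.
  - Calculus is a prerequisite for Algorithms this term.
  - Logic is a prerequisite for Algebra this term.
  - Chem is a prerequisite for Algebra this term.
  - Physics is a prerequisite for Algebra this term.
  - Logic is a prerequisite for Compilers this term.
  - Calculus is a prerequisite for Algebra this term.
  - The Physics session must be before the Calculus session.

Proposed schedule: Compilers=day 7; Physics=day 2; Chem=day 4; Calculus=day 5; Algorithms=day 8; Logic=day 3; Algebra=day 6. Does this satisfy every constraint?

Valid

The Physics session must be before the Calculus session — holds.
Logic is a prerequisite for Compilers this term — holds.
Calculus is a prerequisite for Algorithms this term — holds.
Logic is a prerequisite for Algorithms this term — holds.
Only 1 room is available per day — holds.
Logic is a prerequisite for Algebra this term — holds.
Chem is a prerequisite for Algebra this term — holds.
Physics is a prerequisite for Algebra this term — holds.
Calculus is a prerequisite for Algebra this term — holds.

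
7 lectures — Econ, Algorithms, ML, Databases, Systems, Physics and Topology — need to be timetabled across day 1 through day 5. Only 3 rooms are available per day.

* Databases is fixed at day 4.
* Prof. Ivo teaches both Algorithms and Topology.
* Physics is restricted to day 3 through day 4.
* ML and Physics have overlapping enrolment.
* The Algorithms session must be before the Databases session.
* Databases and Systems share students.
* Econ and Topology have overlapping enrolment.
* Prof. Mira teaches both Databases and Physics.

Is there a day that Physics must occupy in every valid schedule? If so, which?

day 3

Physics's window is day 3–day 4.
Databases is fixed at day 4, and Physics can't share a day with Databases.
So Physics must be day 3.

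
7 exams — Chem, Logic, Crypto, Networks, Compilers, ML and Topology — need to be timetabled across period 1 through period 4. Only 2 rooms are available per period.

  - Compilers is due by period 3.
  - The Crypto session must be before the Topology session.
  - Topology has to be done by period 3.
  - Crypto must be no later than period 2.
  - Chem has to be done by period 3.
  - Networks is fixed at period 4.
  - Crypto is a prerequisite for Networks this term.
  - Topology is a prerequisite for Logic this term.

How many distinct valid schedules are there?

48

Splitting on Chem: it can be period 1 (16), period 2 (16), period 3 (16). Listing each branch's schedules as (Logic, Crypto, Networks, Compilers, ML, Topology) by period number:
Chem=period 1: (3,1,4,2,3,2) (3,1,4,2,4,2) (3,1,4,3,2,2) (3,1,4,3,4,2) (4,1,4,2,2,3) (4,1,4,2,3,2) (4,1,4,2,3,3) (4,1,4,3,2,2) (4,1,4,3,2,3) (4,1,4,3,3,2) (4,2,4,1,2,3) (4,2,4,1,3,3) (4,2,4,2,1,3) (4,2,4,2,3,3) (4,2,4,3,1,3) (4,2,4,3,2,3) — 16.
Chem=period 2: (3,1,4,1,3,2) (3,1,4,1,4,2) (3,1,4,3,1,2) (3,1,4,3,4,2) (4,1,4,1,2,3) (4,1,4,1,3,2) (4,1,4,1,3,3) (4,1,4,2,1,3) (4,1,4,2,3,3) (4,1,4,3,1,2) (4,1,4,3,1,3) (4,1,4,3,2,3) (4,1,4,3,3,2) (4,2,4,1,1,3) (4,2,4,1,3,3) (4,2,4,3,1,3) — 16.
Chem=period 3: (3,1,4,1,2,2) (3,1,4,1,4,2) (3,1,4,2,1,2) (3,1,4,2,4,2) (4,1,4,1,2,2) (4,1,4,1,2,3) (4,1,4,1,3,2) (4,1,4,2,1,2) (4,1,4,2,1,3) (4,1,4,2,2,3) (4,1,4,2,3,2) (4,1,4,3,1,2) (4,1,4,3,2,2) (4,2,4,1,1,3) (4,2,4,1,2,3) (4,2,4,2,1,3) — 16.
Summing: 16 + 16 + 16 = 48.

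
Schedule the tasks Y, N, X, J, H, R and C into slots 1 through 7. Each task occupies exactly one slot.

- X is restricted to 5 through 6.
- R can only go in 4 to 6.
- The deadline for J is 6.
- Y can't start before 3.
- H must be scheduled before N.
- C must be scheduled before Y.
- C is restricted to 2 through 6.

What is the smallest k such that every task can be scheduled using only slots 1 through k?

The precedence chain requires at least 2 distinct slots.
X can't be placed before 5, so the schedule must run through at least slot 5.
5 works (last occupied slot: 5): for example J=1, X=5, Y=3, R=4, C=2, N=2, H=1.

5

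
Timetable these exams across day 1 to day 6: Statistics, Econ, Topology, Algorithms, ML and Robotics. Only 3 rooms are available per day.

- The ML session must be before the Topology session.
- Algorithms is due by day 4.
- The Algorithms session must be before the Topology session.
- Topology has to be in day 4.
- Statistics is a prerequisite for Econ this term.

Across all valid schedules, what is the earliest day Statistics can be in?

day 1

Downstream work caps Statistics at day 5.
Statistics at day 1 is achievable: Algorithms -> day 1, Econ -> day 2, Statistics -> day 1, Topology -> day 4, ML -> day 1, Robotics -> day 2.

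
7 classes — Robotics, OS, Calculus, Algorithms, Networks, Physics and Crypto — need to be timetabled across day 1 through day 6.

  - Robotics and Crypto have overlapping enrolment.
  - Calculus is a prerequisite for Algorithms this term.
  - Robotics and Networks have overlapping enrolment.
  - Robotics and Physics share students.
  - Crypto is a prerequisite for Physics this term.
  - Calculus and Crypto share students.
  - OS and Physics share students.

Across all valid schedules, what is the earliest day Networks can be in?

day 1

Networks at day 1 is achievable: Physics=day 3, Robotics=day 4, Algorithms=day 2, Calculus=day 1, Networks=day 1, OS=day 1, Crypto=day 2.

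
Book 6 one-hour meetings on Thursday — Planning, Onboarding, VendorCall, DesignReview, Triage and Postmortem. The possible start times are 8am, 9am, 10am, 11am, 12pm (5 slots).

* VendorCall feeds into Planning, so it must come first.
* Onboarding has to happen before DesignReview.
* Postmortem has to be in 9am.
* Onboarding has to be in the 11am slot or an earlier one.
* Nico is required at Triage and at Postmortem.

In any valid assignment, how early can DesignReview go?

9am

Precedence pushes DesignReview to at least 9am.
DesignReview at 9am is achievable: Postmortem -> 9am; VendorCall -> 8am; Triage -> 8am; Onboarding -> 8am; DesignReview -> 9am; Planning -> 9am.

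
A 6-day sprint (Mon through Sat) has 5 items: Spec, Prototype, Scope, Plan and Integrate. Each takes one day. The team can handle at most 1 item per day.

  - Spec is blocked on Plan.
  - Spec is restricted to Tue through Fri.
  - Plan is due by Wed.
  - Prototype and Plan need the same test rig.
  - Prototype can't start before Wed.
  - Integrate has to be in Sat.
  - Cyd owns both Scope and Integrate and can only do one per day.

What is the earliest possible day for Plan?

Plan's own window allows nothing later than Wed.
Plan at Mon is achievable: Scope -> Thu, Spec -> Tue, Prototype -> Wed, Integrate -> Sat, Plan -> Mon.

Mon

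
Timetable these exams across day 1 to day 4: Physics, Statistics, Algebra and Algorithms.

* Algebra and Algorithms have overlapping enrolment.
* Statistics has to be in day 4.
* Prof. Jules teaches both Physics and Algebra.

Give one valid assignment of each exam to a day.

Statistics=day 4, Physics=day 1, Algorithms=day 1, Algebra=day 2

Checking: Algebra(day 2) != Algorithms(day 1); Physics(day 1) != Algebra(day 2); Statistics=day 4 in [day 4,day 4].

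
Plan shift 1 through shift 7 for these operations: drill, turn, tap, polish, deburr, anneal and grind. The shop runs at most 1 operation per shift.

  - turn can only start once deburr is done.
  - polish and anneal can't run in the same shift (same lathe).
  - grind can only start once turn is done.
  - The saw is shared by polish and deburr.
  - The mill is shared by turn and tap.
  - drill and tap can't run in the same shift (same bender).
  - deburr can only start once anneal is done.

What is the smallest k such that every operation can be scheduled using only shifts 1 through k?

The precedence chain requires at least 4 distinct shifts.
With at most 1 per shift and 7 operations, at least 7 shifts are needed.
7 works (last occupied shift: shift 7): for example grind -> shift 4; anneal -> shift 1; drill -> shift 5; polish -> shift 7; deburr -> shift 2; turn -> shift 3; tap -> shift 6.

7 shifts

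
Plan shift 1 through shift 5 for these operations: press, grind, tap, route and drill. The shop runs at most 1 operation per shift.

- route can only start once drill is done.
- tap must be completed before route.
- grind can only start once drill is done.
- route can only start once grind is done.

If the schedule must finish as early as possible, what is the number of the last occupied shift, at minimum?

5

The precedence chain requires at least 3 distinct shifts.
With at most 1 per shift and 5 operations, at least 5 shifts are needed.
5 works (last occupied shift: shift 5): for example tap -> shift 3; route -> shift 4; grind -> shift 2; drill -> shift 1; press -> shift 5.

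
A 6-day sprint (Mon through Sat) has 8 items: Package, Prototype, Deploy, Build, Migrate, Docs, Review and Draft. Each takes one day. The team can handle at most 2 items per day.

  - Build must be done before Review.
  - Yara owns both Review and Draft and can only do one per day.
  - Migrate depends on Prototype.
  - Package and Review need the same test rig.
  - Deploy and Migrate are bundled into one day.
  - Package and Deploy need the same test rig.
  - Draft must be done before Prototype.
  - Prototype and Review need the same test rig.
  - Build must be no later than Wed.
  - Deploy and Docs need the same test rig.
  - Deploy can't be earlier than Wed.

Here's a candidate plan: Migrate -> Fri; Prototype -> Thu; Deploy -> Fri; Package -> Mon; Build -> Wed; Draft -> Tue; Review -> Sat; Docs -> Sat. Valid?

Deploy and Docs need the same test rig — holds.
Draft must be done before Prototype — holds.
Yara owns both Review and Draft and can only do one per day — holds.
Deploy can't be earlier than Wed — holds.
Build must be no later than Wed — holds.
Package and Review need the same test rig — holds.
Prototype and Review need the same test rig — holds.
Migrate depends on Prototype — holds.
The team can handle at most 2 items per day — holds.
Package and Deploy need the same test rig — holds.
Build must be done before Review — holds.
Deploy and Migrate are bundled into one day — holds.

Yes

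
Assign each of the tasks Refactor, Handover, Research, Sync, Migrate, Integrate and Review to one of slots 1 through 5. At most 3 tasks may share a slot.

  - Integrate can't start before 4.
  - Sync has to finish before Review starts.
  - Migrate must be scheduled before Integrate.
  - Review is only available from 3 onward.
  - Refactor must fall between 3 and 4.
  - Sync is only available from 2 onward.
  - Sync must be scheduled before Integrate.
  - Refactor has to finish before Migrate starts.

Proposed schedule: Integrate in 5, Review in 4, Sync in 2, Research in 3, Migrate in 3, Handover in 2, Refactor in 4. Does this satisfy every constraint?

Sync must be scheduled before Integrate — holds.
Sync has to finish before Review starts — holds.
At most 3 tasks may share a slot — holds.
Migrate must be scheduled before Integrate — holds.
Refactor has to finish before Migrate starts — violated.
Integrate can't start before 4 — holds.
Review is only available from 3 onward — holds.
Refactor must fall between 3 and 4 — holds.
Sync is only available from 2 onward — holds.

No. Refactor has to finish before Migrate starts is not satisfied.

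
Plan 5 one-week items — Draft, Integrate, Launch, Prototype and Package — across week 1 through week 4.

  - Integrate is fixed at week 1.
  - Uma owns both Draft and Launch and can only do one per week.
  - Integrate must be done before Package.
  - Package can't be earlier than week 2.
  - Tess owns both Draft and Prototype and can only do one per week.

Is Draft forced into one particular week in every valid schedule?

Draft can be week 1 (e.g. Draft=week 1; Launch=week 2; Package=week 2; Prototype=week 2; Integrate=week 1) or week 2 (e.g. Prototype -> week 1; Launch -> week 1; Integrate -> week 1; Draft -> week 2; Package -> week 2).

No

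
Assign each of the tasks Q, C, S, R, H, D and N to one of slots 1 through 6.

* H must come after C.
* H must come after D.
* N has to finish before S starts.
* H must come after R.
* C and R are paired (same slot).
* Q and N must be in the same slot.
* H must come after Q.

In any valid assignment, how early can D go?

1

Downstream work caps D at 5.
D at 1 is achievable: S=2; H=2; R=1; Q=1; D=1; C=1; N=1.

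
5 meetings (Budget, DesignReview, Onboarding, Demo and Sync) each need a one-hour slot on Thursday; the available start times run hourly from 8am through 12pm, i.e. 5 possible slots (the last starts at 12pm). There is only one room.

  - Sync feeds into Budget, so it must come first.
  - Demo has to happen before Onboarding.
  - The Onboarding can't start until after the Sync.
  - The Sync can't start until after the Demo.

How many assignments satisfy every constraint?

10

Splitting on Budget: it can be 10am (2), 11am (4), 12pm (4). Listing each branch's schedules as (DesignReview, Onboarding, Demo, Sync):
Budget=10am: (11am,12pm,8am,9am) (12pm,11am,8am,9am) — 2.
Budget=11am: (8am,12pm,9am,10am) (9am,12pm,8am,10am) (10am,12pm,8am,9am) (12pm,10am,8am,9am) — 4.
Budget=12pm: (8am,11am,9am,10am) (9am,11am,8am,10am) (10am,11am,8am,9am) (11am,10am,8am,9am) — 4.
Summing: 2 + 4 + 4 = 10.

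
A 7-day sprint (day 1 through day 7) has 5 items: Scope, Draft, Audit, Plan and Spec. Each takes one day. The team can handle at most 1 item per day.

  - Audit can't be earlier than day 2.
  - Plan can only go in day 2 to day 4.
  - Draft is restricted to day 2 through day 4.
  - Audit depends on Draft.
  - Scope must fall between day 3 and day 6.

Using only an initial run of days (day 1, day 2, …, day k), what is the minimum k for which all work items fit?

The precedence chain requires at least 2 distinct days.
With at most 1 per day and 5 work items, at least 5 days are needed.
Scope can't be placed before day 3, so the schedule must run through at least day 3.
5 works (last occupied day: day 5): for example Spec -> day 1; Scope -> day 3; Audit -> day 5; Plan -> day 4; Draft -> day 2.

5 days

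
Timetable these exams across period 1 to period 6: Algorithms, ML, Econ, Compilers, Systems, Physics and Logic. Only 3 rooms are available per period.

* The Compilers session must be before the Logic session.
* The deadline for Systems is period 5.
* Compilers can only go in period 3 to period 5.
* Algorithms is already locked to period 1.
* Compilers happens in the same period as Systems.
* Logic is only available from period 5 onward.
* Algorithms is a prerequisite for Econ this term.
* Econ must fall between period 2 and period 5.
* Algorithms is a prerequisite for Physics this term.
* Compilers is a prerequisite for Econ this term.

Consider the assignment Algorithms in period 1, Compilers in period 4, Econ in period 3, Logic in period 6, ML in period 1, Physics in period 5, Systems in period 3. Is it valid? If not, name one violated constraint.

No — it violates: Compilers is a prerequisite for Econ this term

Logic is only available from period 5 onward — holds.
Algorithms is a prerequisite for Physics this term — holds.
Algorithms is a prerequisite for Econ this term — holds.
Compilers happens in the same period as Systems — violated.
The deadline for Systems is period 5 — holds.
Compilers can only go in period 3 to period 5 — holds.
The Compilers session must be before the Logic session — holds.
Compilers is a prerequisite for Econ this term — violated.
Only 3 rooms are available per period — holds.
Econ must fall between period 2 and period 5 — holds.
Algorithms is already locked to period 1 — holds.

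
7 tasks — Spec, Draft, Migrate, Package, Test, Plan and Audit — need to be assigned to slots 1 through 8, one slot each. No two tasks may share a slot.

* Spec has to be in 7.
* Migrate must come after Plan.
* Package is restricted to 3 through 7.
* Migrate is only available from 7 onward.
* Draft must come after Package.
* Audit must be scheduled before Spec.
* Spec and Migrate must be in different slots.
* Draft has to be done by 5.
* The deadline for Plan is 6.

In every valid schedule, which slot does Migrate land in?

Migrate's window is 7–8.
Spec is fixed at 7, and Migrate can't share a slot with Spec.
So Migrate must be 8.

8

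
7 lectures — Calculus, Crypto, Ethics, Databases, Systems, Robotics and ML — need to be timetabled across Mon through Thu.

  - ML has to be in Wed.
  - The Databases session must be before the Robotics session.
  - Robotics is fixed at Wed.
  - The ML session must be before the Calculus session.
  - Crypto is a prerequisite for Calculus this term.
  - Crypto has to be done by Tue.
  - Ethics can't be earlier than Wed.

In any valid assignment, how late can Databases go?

Tue

Downstream work caps Databases at Tue.
Databases at Tue is achievable: Systems=Mon; Crypto=Mon; Ethics=Wed; ML=Wed; Databases=Tue; Robotics=Wed; Calculus=Thu.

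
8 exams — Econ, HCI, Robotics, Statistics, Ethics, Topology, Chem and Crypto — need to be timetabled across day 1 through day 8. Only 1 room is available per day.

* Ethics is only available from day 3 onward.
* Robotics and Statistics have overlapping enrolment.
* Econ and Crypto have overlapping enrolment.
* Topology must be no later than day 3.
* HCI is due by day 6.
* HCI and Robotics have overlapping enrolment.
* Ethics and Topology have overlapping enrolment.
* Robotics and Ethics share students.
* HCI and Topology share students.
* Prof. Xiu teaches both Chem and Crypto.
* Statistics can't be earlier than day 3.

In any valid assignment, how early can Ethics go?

Ethics is available from day 3.
Ethics at day 3 is achievable: HCI in day 2; Topology in day 1; Robotics in day 6; Chem in day 7; Statistics in day 4; Ethics in day 3; Crypto in day 8; Econ in day 5.

day 3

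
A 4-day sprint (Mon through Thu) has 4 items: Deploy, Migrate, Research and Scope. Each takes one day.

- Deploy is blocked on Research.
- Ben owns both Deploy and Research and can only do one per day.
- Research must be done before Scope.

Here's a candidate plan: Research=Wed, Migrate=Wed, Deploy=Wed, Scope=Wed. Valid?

Invalid. Ben owns both Deploy and Research and can only do one per day.

Research must be done before Scope — violated.
Ben owns both Deploy and Research and can only do one per day — violated.
Deploy is blocked on Research — violated.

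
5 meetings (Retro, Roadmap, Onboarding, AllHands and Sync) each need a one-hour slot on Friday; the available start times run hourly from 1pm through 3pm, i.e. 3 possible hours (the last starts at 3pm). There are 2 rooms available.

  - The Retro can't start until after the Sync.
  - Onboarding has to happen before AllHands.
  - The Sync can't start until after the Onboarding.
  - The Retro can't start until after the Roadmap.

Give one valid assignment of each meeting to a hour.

Sync=2pm; Roadmap=1pm; AllHands=2pm; Retro=3pm; Onboarding=1pm

Checking: Sync(2pm) before Retro(3pm); Onboarding(1pm) before Sync(2pm); Onboarding(1pm) before AllHands(2pm); Roadmap(1pm) before Retro(3pm); max 2 per hour (cap 2).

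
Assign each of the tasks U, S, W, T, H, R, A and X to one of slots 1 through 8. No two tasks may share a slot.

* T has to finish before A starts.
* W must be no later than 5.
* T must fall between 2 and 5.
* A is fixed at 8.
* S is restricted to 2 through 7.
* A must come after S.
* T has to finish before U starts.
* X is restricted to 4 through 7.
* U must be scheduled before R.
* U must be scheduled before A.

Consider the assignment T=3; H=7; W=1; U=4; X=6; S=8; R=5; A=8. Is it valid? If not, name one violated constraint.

Invalid. S is restricted to 2 through 7.

No two tasks may share a slot — violated.
S is restricted to 2 through 7 — violated.
T has to finish before A starts — holds.
T must fall between 2 and 5 — holds.
A must come after S — violated.
U must be scheduled before A — holds.
W must be no later than 5 — holds.
A is fixed at 8 — holds.
X is restricted to 4 through 7 — holds.
U must be scheduled before R — holds.
T has to finish before U starts — holds.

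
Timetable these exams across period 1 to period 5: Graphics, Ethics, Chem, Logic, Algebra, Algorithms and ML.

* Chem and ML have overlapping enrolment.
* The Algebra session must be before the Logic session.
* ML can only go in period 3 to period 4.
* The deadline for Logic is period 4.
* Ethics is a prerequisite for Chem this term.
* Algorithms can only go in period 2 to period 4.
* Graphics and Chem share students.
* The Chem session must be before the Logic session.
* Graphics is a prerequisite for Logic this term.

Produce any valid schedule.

Algebra=period 1; Graphics=period 1; Logic=period 3; Chem=period 2; ML=period 3; Algorithms=period 2; Ethics=period 1

Checking: Ethics(period 1) before Chem(period 2); Chem(period 2) before Logic(period 3); Algebra(period 1) before Logic(period 3); Graphics(period 1) before Logic(period 3); Chem(period 2) != ML(period 3); Graphics(period 1) != Chem(period 2); Logic=period 3 in [period 1,period 4]; Algorithms=period 2 in [period 2,period 4]; ML=period 3 in [period 3,period 4].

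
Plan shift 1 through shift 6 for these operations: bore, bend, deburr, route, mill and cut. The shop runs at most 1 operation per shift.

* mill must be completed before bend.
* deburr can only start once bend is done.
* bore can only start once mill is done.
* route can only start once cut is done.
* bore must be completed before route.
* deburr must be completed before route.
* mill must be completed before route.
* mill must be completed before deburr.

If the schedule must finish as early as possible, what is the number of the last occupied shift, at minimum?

shift 6

The precedence chain requires at least 4 distinct shifts.
With at most 1 per shift and 6 operations, at least 6 shifts are needed.
6 works (last occupied shift: shift 6): for example deburr -> shift 3, bend -> shift 2, route -> shift 6, mill -> shift 1, cut -> shift 5, bore -> shift 4.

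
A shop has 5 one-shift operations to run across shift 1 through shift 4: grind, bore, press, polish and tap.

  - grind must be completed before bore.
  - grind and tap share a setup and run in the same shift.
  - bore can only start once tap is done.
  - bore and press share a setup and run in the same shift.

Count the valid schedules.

24

Splitting on grind: it can be shift 1 (12), shift 2 (8), shift 3 (4). Listing each branch's schedules as (bore, press, polish, tap) by shift number:
grind=shift 1: (2,2,1,1) (2,2,2,1) (2,2,3,1) (2,2,4,1) (3,3,1,1) (3,3,2,1) (3,3,3,1) (3,3,4,1) (4,4,1,1) (4,4,2,1) (4,4,3,1) (4,4,4,1) — 12.
grind=shift 2: (3,3,1,2) (3,3,2,2) (3,3,3,2) (3,3,4,2) (4,4,1,2) (4,4,2,2) (4,4,3,2) (4,4,4,2) — 8.
grind=shift 3: (4,4,1,3) (4,4,2,3) (4,4,3,3) (4,4,4,3) — 4.
Summing: 12 + 8 + 4 = 24.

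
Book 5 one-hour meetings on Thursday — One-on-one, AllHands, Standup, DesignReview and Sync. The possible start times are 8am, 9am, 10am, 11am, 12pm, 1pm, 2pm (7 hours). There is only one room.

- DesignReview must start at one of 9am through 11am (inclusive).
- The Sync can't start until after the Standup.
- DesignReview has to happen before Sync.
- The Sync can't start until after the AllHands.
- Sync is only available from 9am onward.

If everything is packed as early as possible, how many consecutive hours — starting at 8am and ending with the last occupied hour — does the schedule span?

5 hours

The precedence chain requires at least 2 distinct hours.
With at most 1 per hour and 5 meetings, at least 5 hours are needed.
Propagating the time windows through the other constraints, Sync can't land before 10am — that is hour 3 counting from 8am — so the schedule must run through at least 3 hours.
5 works (last occupied hour: 12pm): for example Sync in 11am; AllHands in 8am; DesignReview in 9am; Standup in 10am; One-on-one in 12pm.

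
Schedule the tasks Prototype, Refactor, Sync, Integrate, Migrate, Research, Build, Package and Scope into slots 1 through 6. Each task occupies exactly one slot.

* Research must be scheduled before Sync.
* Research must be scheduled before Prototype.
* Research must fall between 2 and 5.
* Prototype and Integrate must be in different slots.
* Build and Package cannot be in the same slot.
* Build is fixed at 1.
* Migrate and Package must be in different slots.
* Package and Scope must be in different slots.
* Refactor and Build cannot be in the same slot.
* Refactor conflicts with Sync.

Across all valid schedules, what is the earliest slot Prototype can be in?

Precedence pushes Prototype to at least 3.
Prototype at 3 is achievable: Research -> 2, Scope -> 1, Prototype -> 3, Migrate -> 1, Sync -> 3, Build -> 1, Integrate -> 1, Refactor -> 2, Package -> 2.

3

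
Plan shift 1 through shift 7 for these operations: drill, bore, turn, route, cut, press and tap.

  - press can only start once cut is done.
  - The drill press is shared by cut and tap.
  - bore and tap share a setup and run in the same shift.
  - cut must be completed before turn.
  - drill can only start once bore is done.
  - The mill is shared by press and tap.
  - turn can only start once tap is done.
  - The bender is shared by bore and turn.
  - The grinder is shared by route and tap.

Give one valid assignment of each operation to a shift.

bore -> shift 2; turn -> shift 3; route -> shift 1; press -> shift 3; drill -> shift 3; tap -> shift 2; cut -> shift 1

Checking: bore(shift 2) before drill(shift 3); tap(shift 2) before turn(shift 3); cut(shift 1) before press(shift 3); cut(shift 1) before turn(shift 3); bore(shift 2) != turn(shift 3); press(shift 3) != tap(shift 2); route(shift 1) != tap(shift 2); cut(shift 1) != tap(shift 2); bore = tap = shift 2.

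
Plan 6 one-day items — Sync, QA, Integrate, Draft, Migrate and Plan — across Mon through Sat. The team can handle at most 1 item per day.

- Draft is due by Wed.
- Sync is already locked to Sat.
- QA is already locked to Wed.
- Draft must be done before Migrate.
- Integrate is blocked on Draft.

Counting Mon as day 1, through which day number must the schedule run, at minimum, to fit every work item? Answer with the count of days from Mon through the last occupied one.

The precedence chain requires at least 2 distinct days.
With at most 1 per day and 6 work items, at least 6 days are needed.
Sync can't be placed before Sat — that is day 6 counting from Mon — so the schedule must run through at least 6 days.
6 works (last occupied day: Sat): for example Migrate in Thu, Integrate in Tue, QA in Wed, Plan in Fri, Draft in Mon, Sync in Sat.

6 days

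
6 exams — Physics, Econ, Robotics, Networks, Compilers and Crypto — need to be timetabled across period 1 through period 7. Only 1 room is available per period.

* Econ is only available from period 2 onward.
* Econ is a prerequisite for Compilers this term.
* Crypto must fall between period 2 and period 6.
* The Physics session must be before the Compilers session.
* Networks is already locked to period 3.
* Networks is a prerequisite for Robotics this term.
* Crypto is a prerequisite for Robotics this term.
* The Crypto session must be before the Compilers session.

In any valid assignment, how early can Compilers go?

period 5

Precedence pushes Compilers to at least period 3.
Compilers at period 5 is achievable: Econ -> period 4, Crypto -> period 2, Physics -> period 1, Compilers -> period 5, Networks -> period 3, Robotics -> period 6.
Nothing earlier works — the capacity limit rule out every period before period 5.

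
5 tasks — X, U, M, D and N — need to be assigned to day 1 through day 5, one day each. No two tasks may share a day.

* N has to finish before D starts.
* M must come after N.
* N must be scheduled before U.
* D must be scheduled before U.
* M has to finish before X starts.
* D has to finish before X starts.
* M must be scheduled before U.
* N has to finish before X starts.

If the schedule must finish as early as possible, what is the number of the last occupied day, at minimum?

The precedence chain requires at least 3 distinct days.
With at most 1 per day and 5 tasks, at least 5 days are needed.
5 works (last occupied day: day 5): for example D -> day 3; U -> day 5; M -> day 2; X -> day 4; N -> day 1.

5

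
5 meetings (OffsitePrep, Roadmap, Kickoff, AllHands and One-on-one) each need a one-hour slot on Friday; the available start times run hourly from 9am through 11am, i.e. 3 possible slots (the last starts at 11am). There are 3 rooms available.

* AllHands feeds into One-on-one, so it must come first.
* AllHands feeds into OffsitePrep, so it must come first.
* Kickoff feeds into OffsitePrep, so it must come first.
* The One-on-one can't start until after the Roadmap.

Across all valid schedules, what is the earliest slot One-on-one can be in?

10am

Precedence pushes One-on-one to at least 10am.
One-on-one at 10am is achievable: Roadmap in 9am; Kickoff in 9am; OffsitePrep in 10am; AllHands in 9am; One-on-one in 10am.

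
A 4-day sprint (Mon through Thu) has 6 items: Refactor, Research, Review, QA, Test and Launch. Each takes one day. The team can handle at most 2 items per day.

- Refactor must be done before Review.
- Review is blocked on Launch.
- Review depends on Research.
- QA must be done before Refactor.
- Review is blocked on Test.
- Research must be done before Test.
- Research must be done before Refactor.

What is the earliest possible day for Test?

Tue

Precedence pushes Test to at least Tue; downstream work caps Test at Wed.
Test at Tue is achievable: Research in Mon, Test in Tue, Review in Thu, Refactor in Tue, QA in Mon, Launch in Wed.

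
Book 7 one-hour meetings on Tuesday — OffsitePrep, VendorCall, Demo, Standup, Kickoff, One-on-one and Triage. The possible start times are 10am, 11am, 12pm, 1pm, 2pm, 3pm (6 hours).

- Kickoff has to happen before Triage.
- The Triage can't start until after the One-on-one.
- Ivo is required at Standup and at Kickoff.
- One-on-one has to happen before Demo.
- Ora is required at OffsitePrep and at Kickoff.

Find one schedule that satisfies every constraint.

Standup=11am, Demo=11am, Triage=11am, One-on-one=10am, OffsitePrep=11am, VendorCall=10am, Kickoff=10am

Checking: One-on-one(10am) before Triage(11am); One-on-one(10am) before Demo(11am); Kickoff(10am) before Triage(11am); OffsitePrep(11am) != Kickoff(10am); Standup(11am) != Kickoff(10am).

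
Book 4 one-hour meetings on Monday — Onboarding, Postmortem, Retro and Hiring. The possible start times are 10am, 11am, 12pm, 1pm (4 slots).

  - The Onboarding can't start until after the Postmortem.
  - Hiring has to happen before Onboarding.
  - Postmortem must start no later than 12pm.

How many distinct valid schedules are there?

Splitting on Onboarding: it can be 11am (4), 12pm (16), 1pm (36). Listing each branch's schedules as (Postmortem, Retro, Hiring):
Onboarding=11am: (10am,10am,10am) (10am,11am,10am) (10am,12pm,10am) (10am,1pm,10am) — 4.
Onboarding=12pm: (10am,10am,10am) (10am,10am,11am) (10am,11am,10am) (10am,11am,11am) (10am,12pm,10am) (10am,12pm,11am) (10am,1pm,10am) (10am,1pm,11am) (11am,10am,10am) (11am,10am,11am) (11am,11am,10am) (11am,11am,11am) (11am,12pm,10am) (11am,12pm,11am) (11am,1pm,10am) (11am,1pm,11am) — 16.
Onboarding=1pm: (10am,10am,10am) (10am,10am,11am) (10am,10am,12pm) (10am,11am,10am) (10am,11am,11am) (10am,11am,12pm) (10am,12pm,10am) (10am,12pm,11am) (10am,12pm,12pm) (10am,1pm,10am) (10am,1pm,11am) (10am,1pm,12pm) (11am,10am,10am) (11am,10am,11am) (11am,10am,12pm) (11am,11am,10am) (11am,11am,11am) (11am,11am,12pm) (11am,12pm,10am) (11am,12pm,11am) (11am,12pm,12pm) (11am,1pm,10am) (11am,1pm,11am) (11am,1pm,12pm) (12pm,10am,10am) (12pm,10am,11am) (12pm,10am,12pm) (12pm,11am,10am) (12pm,11am,11am) (12pm,11am,12pm) (12pm,12pm,10am) (12pm,12pm,11am) (12pm,12pm,12pm) (12pm,1pm,10am) (12pm,1pm,11am) (12pm,1pm,12pm) — 36.
Summing: 4 + 16 + 36 = 56.

56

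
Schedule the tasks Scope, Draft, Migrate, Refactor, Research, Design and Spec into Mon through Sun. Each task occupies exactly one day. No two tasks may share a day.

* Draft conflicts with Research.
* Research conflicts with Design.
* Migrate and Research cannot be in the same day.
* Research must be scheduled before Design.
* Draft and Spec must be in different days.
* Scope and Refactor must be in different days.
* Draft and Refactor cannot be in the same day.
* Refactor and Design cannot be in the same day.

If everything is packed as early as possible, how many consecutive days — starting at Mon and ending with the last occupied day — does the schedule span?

The precedence chain requires at least 2 distinct days.
With at most 1 per day and 7 tasks, at least 7 days are needed.
7 works (last occupied day: Sun): for example Refactor -> Sat, Draft -> Thu, Scope -> Wed, Migrate -> Fri, Spec -> Sun, Design -> Tue, Research -> Mon.

7 days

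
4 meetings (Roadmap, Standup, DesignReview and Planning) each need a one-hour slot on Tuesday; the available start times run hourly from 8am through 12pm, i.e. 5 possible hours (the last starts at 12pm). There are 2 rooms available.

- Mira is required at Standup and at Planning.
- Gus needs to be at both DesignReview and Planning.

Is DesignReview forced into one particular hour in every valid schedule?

DesignReview can be 8am (e.g. DesignReview -> 8am; Standup -> 9am; Planning -> 10am; Roadmap -> 8am) or 9am (e.g. DesignReview -> 9am, Standup -> 8am, Roadmap -> 8am, Planning -> 10am).

No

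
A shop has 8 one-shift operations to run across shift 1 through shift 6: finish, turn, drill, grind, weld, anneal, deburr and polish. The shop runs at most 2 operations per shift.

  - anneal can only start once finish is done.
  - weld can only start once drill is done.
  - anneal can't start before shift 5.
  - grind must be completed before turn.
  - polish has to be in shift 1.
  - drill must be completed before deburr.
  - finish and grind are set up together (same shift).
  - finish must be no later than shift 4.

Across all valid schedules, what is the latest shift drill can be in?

Downstream work caps drill at shift 5.
drill at shift 5 is achievable: turn=shift 3; finish=shift 2; weld=shift 6; anneal=shift 5; polish=shift 1; grind=shift 2; deburr=shift 6; drill=shift 5.

shift 5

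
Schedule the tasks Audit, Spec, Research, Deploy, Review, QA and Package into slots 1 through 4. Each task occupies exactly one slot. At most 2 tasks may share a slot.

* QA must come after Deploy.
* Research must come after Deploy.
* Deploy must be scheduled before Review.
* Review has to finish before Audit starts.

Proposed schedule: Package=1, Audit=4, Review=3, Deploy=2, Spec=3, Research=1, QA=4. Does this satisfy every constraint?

Invalid. Research must come after Deploy.

Research must come after Deploy — violated.
QA must come after Deploy — holds.
Review has to finish before Audit starts — holds.
At most 2 tasks may share a slot — holds.
Deploy must be scheduled before Review — holds.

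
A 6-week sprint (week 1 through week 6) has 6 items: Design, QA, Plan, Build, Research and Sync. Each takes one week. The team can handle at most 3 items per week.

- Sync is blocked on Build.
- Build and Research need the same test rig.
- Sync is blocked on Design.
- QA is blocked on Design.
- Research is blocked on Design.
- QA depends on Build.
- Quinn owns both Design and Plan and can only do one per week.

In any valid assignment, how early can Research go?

week 2

Precedence pushes Research to at least week 2.
Research at week 2 is achievable: Design in week 1; Research in week 2; Sync in week 2; Plan in week 3; QA in week 2; Build in week 1.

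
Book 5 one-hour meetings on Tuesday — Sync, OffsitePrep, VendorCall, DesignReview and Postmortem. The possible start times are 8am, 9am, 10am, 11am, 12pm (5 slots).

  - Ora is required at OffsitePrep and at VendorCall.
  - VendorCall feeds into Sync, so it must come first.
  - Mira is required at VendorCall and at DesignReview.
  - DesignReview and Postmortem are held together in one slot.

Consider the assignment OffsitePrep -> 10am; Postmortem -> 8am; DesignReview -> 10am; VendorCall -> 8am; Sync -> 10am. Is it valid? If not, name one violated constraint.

Invalid. DesignReview and Postmortem are held together in one slot.

Ora is required at OffsitePrep and at VendorCall — holds.
Mira is required at VendorCall and at DesignReview — holds.
VendorCall feeds into Sync, so it must come first — holds.
DesignReview and Postmortem are held together in one slot — violated.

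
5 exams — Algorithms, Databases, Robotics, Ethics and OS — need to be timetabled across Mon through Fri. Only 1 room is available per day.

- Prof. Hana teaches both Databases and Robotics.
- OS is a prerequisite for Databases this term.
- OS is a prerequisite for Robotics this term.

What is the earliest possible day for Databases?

Precedence pushes Databases to at least Tue.
Databases at Tue is achievable: Ethics=Fri, Algorithms=Thu, Databases=Tue, OS=Mon, Robotics=Wed.

Tue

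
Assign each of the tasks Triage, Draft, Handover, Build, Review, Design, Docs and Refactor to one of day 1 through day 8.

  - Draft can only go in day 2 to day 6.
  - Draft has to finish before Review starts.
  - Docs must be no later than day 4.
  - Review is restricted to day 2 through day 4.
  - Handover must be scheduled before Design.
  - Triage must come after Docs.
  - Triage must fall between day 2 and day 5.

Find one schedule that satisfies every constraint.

Draft -> day 2, Triage -> day 2, Build -> day 1, Handover -> day 1, Review -> day 3, Design -> day 2, Docs -> day 1, Refactor -> day 1

Checking: Handover(day 1) before Design(day 2); Draft(day 2) before Review(day 3); Docs(day 1) before Triage(day 2); Review=day 3 in [day 2,day 4]; Draft=day 2 in [day 2,day 6]; Triage=day 2 in [day 2,day 5]; Docs=day 1 in [day 1,day 4].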